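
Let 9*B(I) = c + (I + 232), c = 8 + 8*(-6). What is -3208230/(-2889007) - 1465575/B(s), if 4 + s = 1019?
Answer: -38102635572615/3487031449 ≈ -10927.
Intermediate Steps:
s = 1015 (s = -4 + 1019 = 1015)
c = -40 (c = 8 - 48 = -40)
B(I) = 64/3 + I/9 (B(I) = (-40 + (I + 232))/9 = (-40 + (232 + I))/9 = (192 + I)/9 = 64/3 + I/9)
-3208230/(-2889007) - 1465575/B(s) = -3208230/(-2889007) - 1465575/(64/3 + (1/9)*1015) = -3208230*(-1/2889007) - 1465575/(64/3 + 1015/9) = 3208230/2889007 - 1465575/1207/9 = 3208230/2889007 - 1465575*9/1207 = 3208230/2889007 - 13190175/1207 = -38102635572615/3487031449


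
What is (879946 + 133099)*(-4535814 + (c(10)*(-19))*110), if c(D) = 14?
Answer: -4624625390330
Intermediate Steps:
(879946 + 133099)*(-4535814 + (c(10)*(-19))*110) = (879946 + 133099)*(-4535814 + (14*(-19))*110) = 1013045*(-4535814 - 266*110) = 1013045*(-4535814 - 29260) = 1013045*(-4565074) = -4624625390330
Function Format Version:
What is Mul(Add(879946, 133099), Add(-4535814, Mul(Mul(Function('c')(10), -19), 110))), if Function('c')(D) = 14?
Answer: -4624625390330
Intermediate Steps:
Mul(Add(879946, 133099), Add(-4535814, Mul(Mul(Function('c')(10), -19), 110))) = Mul(Add(879946, 133099), Add(-4535814, Mul(Mul(14, -19), 110))) = Mul(1013045, Add(-4535814, Mul(-266, 110))) = Mul(1013045, Add(-4535814, -29260)) = Mul(1013045, -4565074) = -4624625390330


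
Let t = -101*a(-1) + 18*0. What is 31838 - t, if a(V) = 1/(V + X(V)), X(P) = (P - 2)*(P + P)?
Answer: 159291/5 ≈ 31858.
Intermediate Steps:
X(P) = 2*P*(-2 + P) (X(P) = (-2 + P)*(2*P) = 2*P*(-2 + P))
a(V) = 1/(V + 2*V*(-2 + V))
t = -101/5 (t = -101/((-1)*(-3 + 2*(-1))) + 18*0 = -(-101)/(-3 - 2) + 0 = -(-101)/(-5) + 0 = -(-101)*(-1)/5 + 0 = -101*1/5 + 0 = -101/5 + 0 = -101/5 ≈ -20.200)
31838 - t = 31838 - 1*(-101/5) = 31838 + 101/5 = 159291/5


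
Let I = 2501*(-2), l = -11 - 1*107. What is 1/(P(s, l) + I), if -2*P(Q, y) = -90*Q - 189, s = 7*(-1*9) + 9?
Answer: -2/14675 ≈ -0.00013629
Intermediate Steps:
s = -54 (s = 7*(-9) + 9 = -63 + 9 = -54)
l = -118 (l = -11 - 107 = -118)
P(Q, y) = 189/2 + 45*Q (P(Q, y) = -(-90*Q - 189)/2 = -(-189 - 90*Q)/2 = 189/2 + 45*Q)
I = -5002
1/(P(s, l) + I) = 1/((189/2 + 45*(-54)) - 5002) = 1/((189/2 - 2430) - 5002) = 1/(-4671/2 - 5002) = 1/(-14675/2) = -2/14675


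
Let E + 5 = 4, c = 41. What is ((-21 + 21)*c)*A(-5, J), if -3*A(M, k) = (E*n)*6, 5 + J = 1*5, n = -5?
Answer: 0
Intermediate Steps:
E = -1 (E = -5 + 4 = -1)
J = 0 (J = -5 + 1*5 = -5 + 5 = 0)
A(M, k) = -10 (A(M, k) = -(-1*(-5))*6/3 = -5*6/3 = -1/3*30 = -10)
((-21 + 21)*c)*A(-5, J) = ((-21 + 21)*41)*(-10) = (0*41)*(-10) = 0*(-10) = 0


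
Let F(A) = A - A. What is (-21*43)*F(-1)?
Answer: 0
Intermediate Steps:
F(A) = 0
(-21*43)*F(-1) = -21*43*0 = -903*0 = 0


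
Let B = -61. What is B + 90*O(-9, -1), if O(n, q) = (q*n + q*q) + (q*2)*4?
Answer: 119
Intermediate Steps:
O(n, q) = q² + 8*q + n*q (O(n, q) = (n*q + q²) + (2*q)*4 = (q² + n*q) + 8*q = q² + 8*q + n*q)
B + 90*O(-9, -1) = -61 + 90*(-(8 - 9 - 1)) = -61 + 90*(-1*(-2)) = -61 + 90*2 = -61 + 180 = 119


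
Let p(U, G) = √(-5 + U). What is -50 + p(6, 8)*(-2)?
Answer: -52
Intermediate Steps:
-50 + p(6, 8)*(-2) = -50 + √(-5 + 6)*(-2) = -50 + √1*(-2) = -50 + 1*(-2) = -50 - 2 = -52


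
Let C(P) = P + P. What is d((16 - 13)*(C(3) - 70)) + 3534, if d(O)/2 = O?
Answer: 3150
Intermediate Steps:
C(P) = 2*P
d(O) = 2*O
d((16 - 13)*(C(3) - 70)) + 3534 = 2*((16 - 13)*(2*3 - 70)) + 3534 = 2*(3*(6 - 70)) + 3534 = 2*(3*(-64)) + 3534 = 2*(-192) + 3534 = -384 + 3534 = 3150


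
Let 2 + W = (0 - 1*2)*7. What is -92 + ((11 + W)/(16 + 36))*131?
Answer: -5439/52 ≈ -104.60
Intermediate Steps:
W = -16 (W = -2 + (0 - 1*2)*7 = -2 + (0 - 2)*7 = -2 - 2*7 = -2 - 14 = -16)
-92 + ((11 + W)/(16 + 36))*131 = -92 + ((11 - 16)/(16 + 36))*131 = -92 - 5/52*131 = -92 - 655/52 = -5439/52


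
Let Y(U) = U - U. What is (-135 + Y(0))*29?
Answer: -3915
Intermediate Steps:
Y(U) = 0
(-135 + Y(0))*29 = (-135 + 0)*29 = -135*29 = -3915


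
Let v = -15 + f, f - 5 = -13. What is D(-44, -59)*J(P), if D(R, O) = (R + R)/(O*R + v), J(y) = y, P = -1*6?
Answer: 528/2573 ≈ 0.20521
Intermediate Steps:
P = -6
f = -8 (f = 5 - 13 = -8)
v = -23 (v = -15 - 8 = -23)
D(R, O) = 2*R/(-23 + O*R) (D(R, O) = (R + R)/(O*R - 23) = (2*R)/(-23 + O*R) = 2*R/(-23 + O*R))
D(-44, -59)*J(P) = (2*(-44)/(-23 - 59*(-44)))*(-6) = (2*(-44)/(-23 + 2596))*(-6) = (2*(-44)/2573)*(-6) = (2*(-44)*(1/2573))*(-6) = -88/2573*(-6) = 528/2573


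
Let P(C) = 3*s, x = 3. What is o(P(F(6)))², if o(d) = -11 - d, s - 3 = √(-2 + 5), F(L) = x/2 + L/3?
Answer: 427 + 120*√3 ≈ 634.85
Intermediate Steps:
F(L) = 3/2 + L/3
s = 3 + √3 (s = 3 + √(-2 + 5) = 3 + √3 ≈ 4.7320)
P(C) = 9 + 3*√3 (P(C) = 3*(3 + √3) = 9 + 3*√3)
o(P(F(6)))² = (-11 - (9 + 3*√3))² = (-11 + (-9 - 3*√3))² = (-20 - 3*√3)²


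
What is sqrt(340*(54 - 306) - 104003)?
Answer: I*sqrt(189683) ≈ 435.53*I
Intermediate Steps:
sqrt(340*(54 - 306) - 104003) = sqrt(340*(-252) - 104003) = sqrt(-85680 - 104003) = sqrt(-189683) = I*sqrt(189683)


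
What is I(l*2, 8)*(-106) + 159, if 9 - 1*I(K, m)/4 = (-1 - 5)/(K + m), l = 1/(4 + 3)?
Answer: -114957/29 ≈ -3964.0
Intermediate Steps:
l = ⅐ (l = 1/7 = ⅐ ≈ 0.14286)
I(K, m) = 36 + 24/(K + m) (I(K, m) = 36 - 4*(-1 - 5)/(K + m) = 36 - (-24)/(K + m) = 36 + 24/(K + m))
I(l*2, 8)*(-106) + 159 = (12*(2 + 3*((⅐)*2) + 3*8)/((⅐)*2 + 8))*(-106) + 159 = (12*(2 + 3*(2/7) + 24)/(2/7 + 8))*(-106) + 159 = (12*(2 + 6/7 + 24)/(58/7))*(-106) + 159 = (12*(7/58)*(188/7))*(-106) + 159 = (1128/29)*(-106) + 159 = -119568/29 + 159 = -114957/29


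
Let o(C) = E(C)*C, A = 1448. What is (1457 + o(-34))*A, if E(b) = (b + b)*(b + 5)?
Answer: -94975768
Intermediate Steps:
E(b) = 2*b*(5 + b) (E(b) = (2*b)*(5 + b) = 2*b*(5 + b))
o(C) = 2*C**2*(5 + C) (o(C) = (2*C*(5 + C))*C = 2*C**2*(5 + C))
(1457 + o(-34))*A = (1457 + 2*(-34)**2*(5 - 34))*1448 = (1457 + 2*1156*(-29))*1448 = (1457 - 67048)*1448 = -65591*1448 = -94975768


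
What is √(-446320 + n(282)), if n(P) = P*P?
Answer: 2*I*√91699 ≈ 605.64*I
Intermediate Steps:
n(P) = P²
√(-446320 + n(282)) = √(-446320 + 282²) = √(-446320 + 79524) = √(-366796) = 2*I*√91699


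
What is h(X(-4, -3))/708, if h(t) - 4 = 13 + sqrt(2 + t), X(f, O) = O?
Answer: 17/708 + I/708 ≈ 0.024011 + 0.0014124*I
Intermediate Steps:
h(t) = 17 + sqrt(2 + t) (h(t) = 4 + (13 + sqrt(2 + t)) = 17 + sqrt(2 + t))
h(X(-4, -3))/708 = (17 + sqrt(2 - 3))/708 = (17 + sqrt(-1))*(1/708) = (17 + I)*(1/708) = 17/708 + I/708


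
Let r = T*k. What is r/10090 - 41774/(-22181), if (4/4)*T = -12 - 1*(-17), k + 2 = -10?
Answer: 42016880/22380629 ≈ 1.8774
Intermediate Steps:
k = -12 (k = -2 - 10 = -12)
T = 5 (T = -12 - 1*(-17) = -12 + 17 = 5)
r = -60 (r = 5*(-12) = -60)
r/10090 - 41774/(-22181) = -60/10090 - 41774/(-22181) = -60*1/10090 - 41774*(-1/22181) = -6/1009 + 41774/22181 = 42016880/22380629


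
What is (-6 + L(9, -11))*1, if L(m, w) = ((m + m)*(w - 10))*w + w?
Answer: 4141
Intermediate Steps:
L(m, w) = w + 2*m*w*(-10 + w) (L(m, w) = ((2*m)*(-10 + w))*w + w = (2*m*(-10 + w))*w + w = 2*m*w*(-10 + w) + w = w + 2*m*w*(-10 + w))
(-6 + L(9, -11))*1 = (-6 - 11*(1 - 20*9 + 2*9*(-11)))*1 = (-6 - 11*(1 - 180 - 198))*1 = (-6 - 11*(-377))*1 = (-6 + 4147)*1 = 4141*1 = 4141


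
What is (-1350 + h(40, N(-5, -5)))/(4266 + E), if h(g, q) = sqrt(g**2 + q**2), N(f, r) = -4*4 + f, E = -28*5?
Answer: -675/2063 + sqrt(2041)/4126 ≈ -0.31624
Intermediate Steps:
E = -140
N(f, r) = -16 + f
(-1350 + h(40, N(-5, -5)))/(4266 + E) = (-1350 + sqrt(40**2 + (-16 - 5)**2))/(4266 - 140) = (-1350 + sqrt(1600 + (-21)**2))/4126 = (-1350 + sqrt(1600 + 441))*(1/4126) = (-1350 + sqrt(2041))*(1/4126) = -675/2063 + sqrt(2041)/4126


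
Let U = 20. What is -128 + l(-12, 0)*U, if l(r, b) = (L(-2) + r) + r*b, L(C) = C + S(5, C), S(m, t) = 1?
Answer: -388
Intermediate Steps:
L(C) = 1 + C (L(C) = C + 1 = 1 + C)
l(r, b) = -1 + r + b*r (l(r, b) = ((1 - 2) + r) + r*b = (-1 + r) + b*r = -1 + r + b*r)
-128 + l(-12, 0)*U = -128 + (-1 - 12 + 0*(-12))*20 = -128 + (-1 - 12 + 0)*20 = -128 - 13*20 = -128 - 260 = -388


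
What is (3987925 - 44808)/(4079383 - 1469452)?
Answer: 3943117/2609931 ≈ 1.5108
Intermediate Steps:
(3987925 - 44808)/(4079383 - 1469452) = 3943117/2609931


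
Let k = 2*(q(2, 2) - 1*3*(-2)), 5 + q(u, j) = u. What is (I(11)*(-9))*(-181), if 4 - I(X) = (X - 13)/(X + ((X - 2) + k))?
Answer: 86337/13 ≈ 6641.3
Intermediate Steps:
q(u, j) = -5 + u
k = 6 (k = 2*((-5 + 2) - 1*3*(-2)) = 2*(-3 - 3*(-2)) = 2*(-3 + 6) = 2*3 = 6)
I(X) = 4 - (-13 + X)/(4 + 2*X) (I(X) = 4 - (X - 13)/(X + ((X - 2) + 6)) = 4 - (-13 + X)/(X + ((-2 + X) + 6)) = 4 - (-13 + X)/(X + (4 + X)) = 4 - (-13 + X)/(4 + 2*X))
(I(11)*(-9))*(-181) = (((29 + 7*11)/(2*(2 + 11)))*(-9))*(-181) = (((½)*(29 + 77)/13)*(-9))*(-181) = (((½)*(1/13)*106)*(-9))*(-181) = ((53/13)*(-9))*(-181) = -477/13*(-181) = 86337/13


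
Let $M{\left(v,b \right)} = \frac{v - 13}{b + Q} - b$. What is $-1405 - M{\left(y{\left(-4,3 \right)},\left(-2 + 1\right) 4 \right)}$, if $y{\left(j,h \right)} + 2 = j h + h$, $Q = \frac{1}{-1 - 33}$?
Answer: $- \frac{193849}{137} \approx -1415.0$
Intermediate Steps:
$Q = - \frac{1}{34}$ ($Q = \frac{1}{-34} = - \frac{1}{34} \approx -0.029412$)
$y{\left(j,h \right)} = -2 + h + h j$ ($y{\left(j,h \right)} = -2 + \left(j h + h\right) = -2 + \left(h j + h\right) = -2 + \left(h + h j\right) = -2 + h + h j$)
$M{\left(v,b \right)} = - b + \frac{-13 + v}{- \frac{1}{34} + b}$ ($M{\left(v,b \right)} = \frac{v - 13}{b - \frac{1}{34}} - b = \frac{-13 + v}{- \frac{1}{34} + b} - b = - b + \frac{-13 + v}{- \frac{1}{34} + b}$)
$-1405 - M{\left(y{\left(-4,3 \right)},\left(-2 + 1\right) 4 \right)} = -1405 - \frac{-442 + \left(-2 + 1\right) 4 - 34 \left(\left(-2 + 1\right) 4\right)^{2} + 34 \left(-2 + 3 + 3 \left(-4\right)\right)}{-1 + 34 \left(-2 + 1\right) 4} = -1405 - \frac{-442 - 4 - 34 \left(\left(-1\right) 4\right)^{2} + 34 \left(-2 + 3 - 12\right)}{-1 + 34 \left(\left(-1\right) 4\right)} = -1405 - \frac{-442 - 4 - 34 \left(-4\right)^{2} + 34 \left(-11\right)}{-1 + 34 \left(-4\right)} = -1405 - \frac{-442 - 4 - 544 - 374}{-1 - 136} = -1405 - \frac{-442 - 4 - 544 - 374}{-137} = -1405 - \left(- \frac{1}{137}\right) \left(-1364\right) = -1405 - \frac{1364}{137} = - \frac{193849}{137}$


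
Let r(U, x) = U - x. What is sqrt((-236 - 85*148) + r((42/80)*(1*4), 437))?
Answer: I*sqrt(1325090)/10 ≈ 115.11*I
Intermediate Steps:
sqrt((-236 - 85*148) + r((42/80)*(1*4), 437)) = sqrt((-236 - 85*148) + ((42/80)*(1*4) - 1*437)) = sqrt((-236 - 12580) + ((42*(1/80))*4 - 437)) = sqrt(-12816 + ((21/40)*4 - 437)) = sqrt(-12816 + (21/10 - 437)) = sqrt(-12816 - 4349/10) = sqrt(-132509/10) = I*sqrt(1325090)/10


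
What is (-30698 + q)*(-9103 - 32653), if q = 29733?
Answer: 40294540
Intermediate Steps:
(-30698 + q)*(-9103 - 32653) = (-30698 + 29733)*(-9103 - 32653) = -965*(-41756) = 40294540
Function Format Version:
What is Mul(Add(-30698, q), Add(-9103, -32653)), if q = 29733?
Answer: 40294540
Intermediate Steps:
Mul(Add(-30698, q), Add(-9103, -32653)) = Mul(Add(-30698, 29733), Add(-9103, -32653)) = Mul(-965, -41756) = 40294540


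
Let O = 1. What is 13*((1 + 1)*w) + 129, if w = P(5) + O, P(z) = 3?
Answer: 233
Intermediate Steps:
w = 4 (w = 3 + 1 = 4)
13*((1 + 1)*w) + 129 = 13*((1 + 1)*4) + 129 = 13*(2*4) + 129 = 13*8 + 129 = 104 + 129 = 233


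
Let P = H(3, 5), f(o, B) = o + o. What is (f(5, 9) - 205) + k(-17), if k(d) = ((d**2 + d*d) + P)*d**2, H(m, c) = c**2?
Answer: 174072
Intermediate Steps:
f(o, B) = 2*o
P = 25 (P = 5**2 = 25)
k(d) = d**2*(25 + 2*d**2) (k(d) = ((d**2 + d*d) + 25)*d**2 = ((d**2 + d**2) + 25)*d**2 = (2*d**2 + 25)*d**2 = (25 + 2*d**2)*d**2 = d**2*(25 + 2*d**2))
(f(5, 9) - 205) + k(-17) = (2*5 - 205) + (-17)**2*(25 + 2*(-17)**2) = (10 - 205) + 289*(25 + 2*289) = -195 + 289*(25 + 578) = -195 + 289*603 = -195 + 174267 = 174072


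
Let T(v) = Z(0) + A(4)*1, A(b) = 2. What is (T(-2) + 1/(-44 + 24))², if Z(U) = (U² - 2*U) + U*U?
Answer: 1521/400 ≈ 3.8025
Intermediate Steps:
Z(U) = -2*U + 2*U² (Z(U) = (U² - 2*U) + U² = -2*U + 2*U²)
T(v) = 2 (T(v) = 2*0*(-1 + 0) + 2*1 = 2*0*(-1) + 2 = 0 + 2 = 2)
(T(-2) + 1/(-44 + 24))² = (2 + 1/(-44 + 24))² = (2 + 1/(-20))² = (2 - 1/20)² = (39/20)² = 1521/400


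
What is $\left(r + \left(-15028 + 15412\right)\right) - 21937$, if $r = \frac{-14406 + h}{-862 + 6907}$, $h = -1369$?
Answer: $- \frac{26060732}{1209} \approx -21556.0$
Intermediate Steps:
$r = - \frac{3155}{1209}$ ($r = \frac{-14406 - 1369}{-862 + 6907} = - \frac{15775}{6045} = \left(-15775\right) \frac{1}{6045} = - \frac{3155}{1209} \approx -2.6096$)
$\left(r + \left(-15028 + 15412\right)\right) - 21937 = \left(- \frac{3155}{1209} + \left(-15028 + 15412\right)\right) - 21937 = \left(- \frac{3155}{1209} + 384\right) - 21937 = \frac{461101}{1209} - 21937 = - \frac{26060732}{1209}$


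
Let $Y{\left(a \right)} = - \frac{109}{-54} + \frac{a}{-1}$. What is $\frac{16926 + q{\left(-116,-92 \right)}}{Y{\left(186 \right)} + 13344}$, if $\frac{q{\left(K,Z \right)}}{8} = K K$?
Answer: $\frac{6726996}{710641} \approx 9.4661$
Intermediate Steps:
$q{\left(K,Z \right)} = 8 K^{2}$ ($q{\left(K,Z \right)} = 8 K K = 8 K^{2}$)
$Y{\left(a \right)} = \frac{109}{54} - a$ ($Y{\left(a \right)} = \left(-109\right) \left(- \frac{1}{54}\right) + a \left(-1\right) = \frac{109}{54} - a$)
$\frac{16926 + q{\left(-116,-92 \right)}}{Y{\left(186 \right)} + 13344} = \frac{16926 + 8 \left(-116\right)^{2}}{\left(\frac{109}{54} - 186\right) + 13344} = \frac{16926 + 8 \cdot 13456}{\left(\frac{109}{54} - 186\right) + 13344} = \frac{16926 + 107648}{- \frac{9935}{54} + 13344} = \frac{124574}{\frac{710641}{54}} = 124574 \cdot \frac{54}{710641} = \frac{6726996}{710641}$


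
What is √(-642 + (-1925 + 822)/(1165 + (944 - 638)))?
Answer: I*√1390808435/1471 ≈ 25.353*I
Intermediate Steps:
√(-642 + (-1925 + 822)/(1165 + (944 - 638))) = √(-642 - 1103/(1165 + 306)) = √(-642 - 1103/1471) = √(-945485/1471) = I*√1390808435/1471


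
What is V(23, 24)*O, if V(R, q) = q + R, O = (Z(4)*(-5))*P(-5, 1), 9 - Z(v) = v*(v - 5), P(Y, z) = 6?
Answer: -18330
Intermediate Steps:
Z(v) = 9 - v*(-5 + v) (Z(v) = 9 - v*(v - 5) = 9 - v*(-5 + v))
O = -390 (O = ((9 - 1*4² + 5*4)*(-5))*6 = ((9 - 1*16 + 20)*(-5))*6 = ((9 - 16 + 20)*(-5))*6 = (13*(-5))*6 = -65*6 = -390)
V(R, q) = R + q
V(23, 24)*O = (23 + 24)*(-390) = 47*(-390) = -18330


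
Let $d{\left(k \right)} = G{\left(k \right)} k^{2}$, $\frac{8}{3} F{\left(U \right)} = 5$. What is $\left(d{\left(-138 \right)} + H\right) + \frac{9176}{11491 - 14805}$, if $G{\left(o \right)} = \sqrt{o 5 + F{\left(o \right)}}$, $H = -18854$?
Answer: $- \frac{31245666}{1657} + 4761 i \sqrt{11010} \approx -18857.0 + 4.9957 \cdot 10^{5} i$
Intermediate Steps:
$F{\left(U \right)} = \frac{15}{8}$ ($F{\left(U \right)} = \frac{3}{8} \cdot 5 = \frac{15}{8}$)
$G{\left(o \right)} = \sqrt{\frac{15}{8} + 5 o}$ ($G{\left(o \right)} = \sqrt{o 5 + \frac{15}{8}} = \sqrt{5 o + \frac{15}{8}} = \sqrt{\frac{15}{8} + 5 o}$)
$d{\left(k \right)} = \frac{k^{2} \sqrt{30 + 80 k}}{4}$ ($d{\left(k \right)} = \frac{\sqrt{30 + 80 k}}{4} k^{2} = \frac{k^{2} \sqrt{30 + 80 k}}{4}$)
$\left(d{\left(-138 \right)} + H\right) + \frac{9176}{11491 - 14805} = \left(\frac{\left(-138\right)^{2} \sqrt{30 + 80 \left(-138\right)}}{4} - 18854\right) + \frac{9176}{11491 - 14805} = \left(\frac{1}{4} \cdot 19044 \sqrt{30 - 11040} - 18854\right) + \frac{9176}{11491 - 14805} = \left(\frac{1}{4} \cdot 19044 \sqrt{-11010} - 18854\right) + \frac{9176}{-3314} = \left(\frac{1}{4} \cdot 19044 i \sqrt{11010} - 18854\right) + 9176 \left(- \frac{1}{3314}\right) = \left(4761 i \sqrt{11010} - 18854\right) - \frac{4588}{1657} = \left(-18854 + 4761 i \sqrt{11010}\right) - \frac{4588}{1657} = - \frac{31245666}{1657} + 4761 i \sqrt{11010}$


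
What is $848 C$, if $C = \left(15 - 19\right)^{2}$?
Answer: $13568$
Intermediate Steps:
$C = 16$ ($C = \left(-4\right)^{2} = 16$)
$848 C = 848 \cdot 16 = 13568$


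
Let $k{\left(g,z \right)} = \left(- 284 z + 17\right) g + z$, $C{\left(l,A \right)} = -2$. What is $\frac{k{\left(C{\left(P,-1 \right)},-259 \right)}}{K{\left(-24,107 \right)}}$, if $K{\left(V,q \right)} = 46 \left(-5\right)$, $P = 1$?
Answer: $\frac{29481}{46} \approx 640.89$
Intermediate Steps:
$k{\left(g,z \right)} = z + g \left(17 - 284 z\right)$ ($k{\left(g,z \right)} = \left(17 - 284 z\right) g + z = g \left(17 - 284 z\right) + z = z + g \left(17 - 284 z\right)$)
$K{\left(V,q \right)} = -230$
$\frac{k{\left(C{\left(P,-1 \right)},-259 \right)}}{K{\left(-24,107 \right)}} = \frac{-259 + 17 \left(-2\right) - \left(-568\right) \left(-259\right)}{-230} = \left(-259 - 34 - 147112\right) \left(- \frac{1}{230}\right) = \left(-147405\right) \left(- \frac{1}{230}\right) = \frac{29481}{46}$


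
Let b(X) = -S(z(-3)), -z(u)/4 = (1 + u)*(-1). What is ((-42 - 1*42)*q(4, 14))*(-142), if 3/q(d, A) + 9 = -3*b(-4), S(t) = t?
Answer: -11928/11 ≈ -1084.4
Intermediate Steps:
z(u) = 4 + 4*u (z(u) = -4*(1 + u)*(-1) = -4*(-1 - u) = 4 + 4*u)
b(X) = 8 (b(X) = -(4 + 4*(-3)) = -(4 - 12) = -1*(-8) = 8)
q(d, A) = -1/11 (q(d, A) = 3/(-9 - 3*8) = 3/(-9 - 24) = 3/(-33) = 3*(-1/33) = -1/11)
((-42 - 1*42)*q(4, 14))*(-142) = ((-42 - 1*42)*(-1/11))*(-142) = ((-42 - 42)*(-1/11))*(-142) = -84*(-1/11)*(-142) = (84/11)*(-142) = -11928/11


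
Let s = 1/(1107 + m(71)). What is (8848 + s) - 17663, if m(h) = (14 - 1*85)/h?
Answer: -9749389/1106 ≈ -8815.0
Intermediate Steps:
m(h) = -71/h (m(h) = (14 - 85)/h = -71/h)
s = 1/1106 (s = 1/(1107 - 71/71) = 1/(1107 - 71*1/71) = 1/(1107 - 1) = 1/1106 ≈ 0.00090416)
(8848 + s) - 17663 = (8848 + 1/1106) - 17663 = 9785889/1106 - 17663 = -9749389/1106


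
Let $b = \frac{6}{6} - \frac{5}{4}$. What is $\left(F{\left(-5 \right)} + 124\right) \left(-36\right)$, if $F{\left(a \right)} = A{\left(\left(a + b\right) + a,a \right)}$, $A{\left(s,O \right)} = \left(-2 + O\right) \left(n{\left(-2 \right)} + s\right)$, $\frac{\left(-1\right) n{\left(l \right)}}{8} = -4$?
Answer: $1017$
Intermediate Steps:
$n{\left(l \right)} = 32$ ($n{\left(l \right)} = \left(-8\right) \left(-4\right) = 32$)
$b = - \frac{1}{4}$ ($b = 6 \cdot \frac{1}{6} - \frac{5}{4} = 1 - \frac{5}{4} = - \frac{1}{4} \approx -0.25$)
$A{\left(s,O \right)} = \left(-2 + O\right) \left(32 + s\right)$
$F{\left(a \right)} = - \frac{127}{2} + 28 a + a \left(- \frac{1}{4} + 2 a\right)$ ($F{\left(a \right)} = -64 - 2 \left(\left(a - \frac{1}{4}\right) + a\right) + 32 a + a \left(\left(a - \frac{1}{4}\right) + a\right) = -64 - 2 \left(\left(- \frac{1}{4} + a\right) + a\right) + 32 a + a \left(\left(- \frac{1}{4} + a\right) + a\right) = -64 - 2 \left(- \frac{1}{4} + 2 a\right) + 32 a + a \left(- \frac{1}{4} + 2 a\right) = -64 - \left(- \frac{1}{2} + 4 a\right) + 32 a + a \left(- \frac{1}{4} + 2 a\right) = - \frac{127}{2} + 28 a + a \left(- \frac{1}{4} + 2 a\right)$)
$\left(F{\left(-5 \right)} + 124\right) \left(-36\right) = \left(\left(- \frac{127}{2} + 2 \left(-5\right)^{2} + \frac{111}{4} \left(-5\right)\right) + 124\right) \left(-36\right) = \left(\left(- \frac{127}{2} + 2 \cdot 25 - \frac{555}{4}\right) + 124\right) \left(-36\right) = \left(\left(- \frac{127}{2} + 50 - \frac{555}{4}\right) + 124\right) \left(-36\right) = \left(- \frac{609}{4} + 124\right) \left(-36\right) = \left(- \frac{113}{4}\right) \left(-36\right) = 1017$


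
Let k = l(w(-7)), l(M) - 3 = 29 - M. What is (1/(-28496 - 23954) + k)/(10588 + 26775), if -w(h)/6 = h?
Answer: -524501/1959689350 ≈ -0.00026764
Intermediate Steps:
w(h) = -6*h
l(M) = 32 - M (l(M) = 3 + (29 - M) = 32 - M)
k = -10 (k = 32 - (-6)*(-7) = 32 - 1*42 = 32 - 42 = -10)
(1/(-28496 - 23954) + k)/(10588 + 26775) = (1/(-28496 - 23954) - 10)/(10588 + 26775) = (1/(-52450) - 10)/37363 = (-1/52450 - 10)*(1/37363) = -524501/52450*1/37363 = -524501/1959689350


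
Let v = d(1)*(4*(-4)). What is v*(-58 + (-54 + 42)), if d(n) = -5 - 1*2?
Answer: -7840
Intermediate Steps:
d(n) = -7 (d(n) = -5 - 2 = -7)
v = 112 (v = -28*(-4) = -7*(-16) = 112)
v*(-58 + (-54 + 42)) = 112*(-58 + (-54 + 42)) = 112*(-58 - 12) = 112*(-70) = -7840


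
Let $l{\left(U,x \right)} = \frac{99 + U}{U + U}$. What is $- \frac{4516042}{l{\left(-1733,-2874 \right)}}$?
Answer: $- \frac{7826300786}{817} \approx -9.5793 \cdot 10^{6}$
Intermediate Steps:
$l{\left(U,x \right)} = \frac{99 + U}{2 U}$
$- \frac{4516042}{l{\left(-1733,-2874 \right)}} = - \frac{4516042}{\frac{1}{2} \frac{1}{-1733} \left(99 - 1733\right)} = - \frac{4516042}{\frac{1}{2} \left(- \frac{1}{1733}\right) \left(-1634\right)} = - \frac{4516042}{\frac{817}{1733}} = \left(-4516042\right) \frac{1733}{817} = - \frac{7826300786}{817}$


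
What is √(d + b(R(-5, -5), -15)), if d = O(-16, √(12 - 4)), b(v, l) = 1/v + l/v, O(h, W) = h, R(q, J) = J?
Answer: I*√330/5 ≈ 3.6332*I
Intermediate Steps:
b(v, l) = 1/v + l/v
d = -16
√(d + b(R(-5, -5), -15)) = √(-16 + (1 - 15)/(-5)) = √(-16 - ⅕*(-14)) = √(-16 + 14/5) = √(-66/5) = I*√330/5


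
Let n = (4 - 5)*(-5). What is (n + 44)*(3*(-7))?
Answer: -1029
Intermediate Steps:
n = 5 (n = -1*(-5) = 5)
(n + 44)*(3*(-7)) = (5 + 44)*(3*(-7)) = 49*(-21) = -1029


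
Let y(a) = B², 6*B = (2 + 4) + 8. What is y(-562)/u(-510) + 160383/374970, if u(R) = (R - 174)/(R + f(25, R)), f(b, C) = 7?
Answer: 1704867223/384719220 ≈ 4.4315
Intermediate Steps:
u(R) = (-174 + R)/(7 + R) (u(R) = (R - 174)/(R + 7) = (-174 + R)/(7 + R))
B = 7/3 (B = ((2 + 4) + 8)/6 = (6 + 8)/6 = (⅙)*14 = 7/3 ≈ 2.3333)
y(a) = 49/9 (y(a) = (7/3)² = 49/9)
y(-562)/u(-510) + 160383/374970 = 49/(9*(((-174 - 510)/(7 - 510)))) + 160383/374970 = 49/(9*((-684/(-503)))) + 160383*(1/374970) = 49/(9*((-1/503*(-684)))) + 53461/124990 = 49/(9*(684/503)) + 53461/124990 = (49/9)*(503/684) + 53461/124990 = 24647/6156 + 53461/124990 = 1704867223/384719220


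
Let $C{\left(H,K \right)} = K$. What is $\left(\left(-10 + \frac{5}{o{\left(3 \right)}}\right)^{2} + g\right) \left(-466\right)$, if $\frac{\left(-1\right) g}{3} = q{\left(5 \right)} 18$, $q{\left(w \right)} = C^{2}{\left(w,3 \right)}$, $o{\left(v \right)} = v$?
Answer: $\frac{1747034}{9} \approx 1.9412 \cdot 10^{5}$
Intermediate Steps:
$q{\left(w \right)} = 9$ ($q{\left(w \right)} = 3^{2} = 9$)
$g = -486$ ($g = - 3 \cdot 9 \cdot 18 = \left(-3\right) 162 = -486$)
$\left(\left(-10 + \frac{5}{o{\left(3 \right)}}\right)^{2} + g\right) \left(-466\right) = \left(\left(-10 + \frac{5}{3}\right)^{2} - 486\right) \left(-466\right) = \left(\left(- \frac{25}{3}\right)^{2} - 486\right) \left(-466\right) = \left(\frac{625}{9} - 486\right) \left(-466\right) = \left(- \frac{3749}{9}\right) \left(-466\right) = \frac{1747034}{9}$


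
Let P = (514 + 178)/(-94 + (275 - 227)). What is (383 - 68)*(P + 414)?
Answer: 2890440/23 ≈ 1.2567e+5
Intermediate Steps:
P = -346/23 (P = 692/(-94 + 48) = 692/(-46) = 692*(-1/46) = -346/23 ≈ -15.043)
(383 - 68)*(P + 414) = (383 - 68)*(-346/23 + 414) = 315*(9176/23) = 2890440/23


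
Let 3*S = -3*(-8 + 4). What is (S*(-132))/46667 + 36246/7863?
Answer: 562446806/122314207 ≈ 4.5984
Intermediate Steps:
S = 4 (S = (-3*(-8 + 4))/3 = (-3*(-4))/3 = (⅓)*12 = 4)
(S*(-132))/46667 + 36246/7863 = (4*(-132))/46667 + 36246/7863 = -528*1/46667 + 36246*(1/7863) = -528/46667 + 12082/2621 = 562446806/122314207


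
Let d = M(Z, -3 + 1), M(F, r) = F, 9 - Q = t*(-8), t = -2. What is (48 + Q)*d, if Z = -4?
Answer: -164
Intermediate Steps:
Q = -7 (Q = 9 - (-2)*(-8) = 9 - 1*16 = 9 - 16 = -7)
d = -4
(48 + Q)*d = (48 - 7)*(-4) = 41*(-4) = -164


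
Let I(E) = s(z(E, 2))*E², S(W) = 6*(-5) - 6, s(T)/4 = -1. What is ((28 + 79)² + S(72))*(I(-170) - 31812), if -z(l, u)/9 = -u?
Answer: -1682413156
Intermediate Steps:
z(l, u) = 9*u (z(l, u) = -(-9)*u = 9*u)
s(T) = -4 (s(T) = 4*(-1) = -4)
S(W) = -36 (S(W) = -30 - 6 = -36)
I(E) = -4*E²
((28 + 79)² + S(72))*(I(-170) - 31812) = ((28 + 79)² - 36)*(-4*(-170)² - 31812) = (107² - 36)*(-4*28900 - 31812) = (11449 - 36)*(-115600 - 31812) = 11413*(-147412) = -1682413156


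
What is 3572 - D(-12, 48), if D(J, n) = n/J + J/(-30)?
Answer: 17878/5 ≈ 3575.6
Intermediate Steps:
D(J, n) = -J/30 + n/J (D(J, n) = n/J + J*(-1/30) = n/J - J/30 = -J/30 + n/J)
3572 - D(-12, 48) = 3572 - (-1/30*(-12) + 48/(-12)) = 3572 - (⅖ + 48*(-1/12)) = 3572 - (⅖ - 4) = 3572 - 1*(-18/5) = 3572 + 18/5 = 17878/5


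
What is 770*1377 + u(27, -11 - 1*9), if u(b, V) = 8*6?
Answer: 1060338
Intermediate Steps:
u(b, V) = 48
770*1377 + u(27, -11 - 1*9) = 770*1377 + 48 = 1060290 + 48 = 1060338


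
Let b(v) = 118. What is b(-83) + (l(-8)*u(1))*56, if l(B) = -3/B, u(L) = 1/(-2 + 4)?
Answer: 257/2 ≈ 128.50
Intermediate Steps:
u(L) = 1/2
b(-83) + (l(-8)*u(1))*56 = 118 + (-3/(-8)*(1/2))*56 = 118 + (-3*(-1/8)*(1/2))*56 = 118 + ((3/8)*(1/2))*56 = 118 + (3/16)*56 = 118 + 21/2 = 257/2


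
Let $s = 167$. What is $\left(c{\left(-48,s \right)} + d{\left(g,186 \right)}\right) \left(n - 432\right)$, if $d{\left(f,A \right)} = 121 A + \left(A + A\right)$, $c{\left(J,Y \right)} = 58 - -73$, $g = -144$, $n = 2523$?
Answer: $48111819$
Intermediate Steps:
$c{\left(J,Y \right)} = 131$ ($c{\left(J,Y \right)} = 58 + 73 = 131$)
$d{\left(f,A \right)} = 123 A$ ($d{\left(f,A \right)} = 121 A + 2 A = 123 A$)
$\left(c{\left(-48,s \right)} + d{\left(g,186 \right)}\right) \left(n - 432\right) = \left(131 + 123 \cdot 186\right) \left(2523 - 432\right) = \left(131 + 22878\right) \left(2523 - 432\right) = 23009 \cdot 2091 = 48111819$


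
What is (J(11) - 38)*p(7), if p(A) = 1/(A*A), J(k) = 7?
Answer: -31/49 ≈ -0.63265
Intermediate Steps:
p(A) = A⁻²
(J(11) - 38)*p(7) = (7 - 38)/7² = -31*1/49 = -31/49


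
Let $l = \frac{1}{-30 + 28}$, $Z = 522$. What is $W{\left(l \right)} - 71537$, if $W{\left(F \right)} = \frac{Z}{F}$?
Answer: $-72581$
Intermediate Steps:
$l = - \frac{1}{2}$ ($l = \frac{1}{-2} = - \frac{1}{2} \approx -0.5$)
$W{\left(F \right)} = \frac{522}{F}$
$W{\left(l \right)} - 71537 = \frac{522}{- \frac{1}{2}} - 71537 = 522 \left(-2\right) + \left(-152391 + 80854\right) = -1044 - 71537 = -72581$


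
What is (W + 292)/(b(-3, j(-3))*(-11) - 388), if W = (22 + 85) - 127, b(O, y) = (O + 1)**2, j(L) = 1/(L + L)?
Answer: -17/27 ≈ -0.62963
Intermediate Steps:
j(L) = 1/(2*L)
b(O, y) = (1 + O)**2
W = -20 (W = 107 - 127 = -20)
(W + 292)/(b(-3, j(-3))*(-11) - 388) = (-20 + 292)/((1 - 3)**2*(-11) - 388) = 272/((-2)**2*(-11) - 388) = 272/(4*(-11) - 388) = 272/(-44 - 388) = 272/(-432) = 272*(-1/432) = -17/27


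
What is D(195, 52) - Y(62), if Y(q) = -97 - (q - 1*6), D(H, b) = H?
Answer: 348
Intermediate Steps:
Y(q) = -91 - q (Y(q) = -97 - (q - 6) = -97 - (-6 + q) = -97 + (6 - q) = -91 - q)
D(195, 52) - Y(62) = 195 - (-91 - 1*62) = 195 - (-91 - 62) = 195 - 1*(-153) = 195 + 153 = 348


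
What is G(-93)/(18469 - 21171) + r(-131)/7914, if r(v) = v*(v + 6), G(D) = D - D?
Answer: 16375/7914 ≈ 2.0691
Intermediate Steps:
G(D) = 0
r(v) = v*(6 + v)
G(-93)/(18469 - 21171) + r(-131)/7914 = 0/(18469 - 21171) - 131*(6 - 131)/7914 = 0/(-2702) - 131*(-125)*(1/7914) = 0*(-1/2702) + 16375*(1/7914) = 0 + 16375/7914 = 16375/7914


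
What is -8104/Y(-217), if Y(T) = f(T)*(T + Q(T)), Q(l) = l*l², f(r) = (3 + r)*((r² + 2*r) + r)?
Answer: -1013/12693626571745 ≈ -7.9804e-11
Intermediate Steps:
f(r) = (3 + r)*(r² + 3*r)
Q(l) = l³
Y(T) = T*(T + T³)*(9 + T² + 6*T) (Y(T) = (T*(9 + T² + 6*T))*(T + T³) = T*(T + T³)*(9 + T² + 6*T))
-8104/Y(-217) = -8104*1/(47089*(1 + (-217)²)*(9 + (-217)² + 6*(-217))) = -8104*1/(47089*(1 + 47089)*(9 + 47089 - 1302)) = -8104/(47089*47090*45796) = -8104/101549012573960 = -8104*1/101549012573960 = -1013/12693626571745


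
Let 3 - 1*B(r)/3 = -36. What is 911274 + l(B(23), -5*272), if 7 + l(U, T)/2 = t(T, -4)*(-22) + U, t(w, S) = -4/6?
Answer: 2734570/3 ≈ 9.1152e+5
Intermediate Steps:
B(r) = 117 (B(r) = 9 - 3*(-36) = 9 + 108 = 117)
t(w, S) = -2/3 (t(w, S) = -4*1/6 = -2/3)
l(U, T) = 46/3 + 2*U (l(U, T) = -14 + 2*(-2/3*(-22) + U) = -14 + 2*(44/3 + U) = -14 + (88/3 + 2*U) = 46/3 + 2*U)
911274 + l(B(23), -5*272) = 911274 + (46/3 + 2*117) = 911274 + (46/3 + 234) = 911274 + 748/3 = 2734570/3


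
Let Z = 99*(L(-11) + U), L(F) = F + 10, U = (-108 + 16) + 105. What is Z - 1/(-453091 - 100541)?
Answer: 657714817/553632 ≈ 1188.0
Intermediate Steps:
U = 13 (U = -92 + 105 = 13)
L(F) = 10 + F
Z = 1188 (Z = 99*((10 - 11) + 13) = 99*(-1 + 13) = 99*12 = 1188)
Z - 1/(-453091 - 100541) = 1188 - 1/(-453091 - 100541) = 1188 - 1/(-553632) = 1188 - 1*(-1/553632) = 1188 + 1/553632 = 657714817/553632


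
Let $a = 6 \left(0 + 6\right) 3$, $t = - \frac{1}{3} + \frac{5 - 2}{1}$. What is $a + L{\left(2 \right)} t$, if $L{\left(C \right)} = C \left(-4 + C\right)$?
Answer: $\frac{292}{3} \approx 97.333$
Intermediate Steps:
$t = \frac{8}{3}$ ($t = \left(-1\right) \frac{1}{3} + \left(5 - 2\right) 1 = - \frac{1}{3} + 3 \cdot 1 = - \frac{1}{3} + 3 = \frac{8}{3} \approx 2.6667$)
$a = 108$ ($a = 6 \cdot 6 \cdot 3 = 36 \cdot 3 = 108$)
$a + L{\left(2 \right)} t = 108 + 2 \left(-4 + 2\right) \frac{8}{3} = 108 + 2 \left(-2\right) \frac{8}{3} = 108 - \frac{32}{3} = \frac{292}{3}$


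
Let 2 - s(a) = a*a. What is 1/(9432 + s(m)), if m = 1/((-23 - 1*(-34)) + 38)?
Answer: 2401/22651033 ≈ 0.00010600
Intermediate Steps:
m = 1/49 (m = 1/((-23 + 34) + 38) = 1/(11 + 38) = 1/49 ≈ 0.020408)
s(a) = 2 - a² (s(a) = 2 - a*a = 2 - a²)
1/(9432 + s(m)) = 1/(9432 + (2 - (1/49)²)) = 1/(9432 + (2 - 1*1/2401)) = 1/(9432 + (2 - 1/2401)) = 1/(9432 + 4801/2401) = 1/(22651033/2401) = 2401/22651033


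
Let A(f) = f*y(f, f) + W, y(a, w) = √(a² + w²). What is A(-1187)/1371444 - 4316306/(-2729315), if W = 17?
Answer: 5919618364219/3743102680860 - 1408969*√2/1371444 ≈ 0.12856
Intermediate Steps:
A(f) = 17 + f*√2*√(f²) (A(f) = f*√(f² + f²) + 17 = f*√(2*f²) + 17 = f*(√2*√(f²)) + 17 = f*√2*√(f²) + 17 = 17 + f*√2*√(f²))
A(-1187)/1371444 - 4316306/(-2729315) = (17 - 1187*√2*√((-1187)²))/1371444 - 4316306/(-2729315) = (17 - 1187*√2*√1408969)*(1/1371444) - 4316306*(-1/2729315) = (17 - 1187*√2*1187)*(1/1371444) + 4316306/2729315 = (17 - 1408969*√2)*(1/1371444) + 4316306/2729315 = (17/1371444 - 1408969*√2/1371444) + 4316306/2729315 = 5919618364219/3743102680860 - 1408969*√2/1371444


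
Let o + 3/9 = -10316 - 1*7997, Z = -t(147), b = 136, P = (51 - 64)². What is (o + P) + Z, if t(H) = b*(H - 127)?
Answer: -62593/3 ≈ -20864.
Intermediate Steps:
P = 169 (P = (-13)² = 169)
t(H) = -17272 + 136*H (t(H) = 136*(H - 127) = 136*(-127 + H) = -17272 + 136*H)
Z = -2720 (Z = -(-17272 + 136*147) = -(-17272 + 19992) = -1*2720 = -2720)
o = -54940/3 (o = -⅓ + (-10316 - 1*7997) = -⅓ + (-10316 - 7997) = -⅓ - 18313 = -54940/3 ≈ -18313.)
(o + P) + Z = (-54940/3 + 169) - 2720 = -54433/3 - 2720 = -62593/3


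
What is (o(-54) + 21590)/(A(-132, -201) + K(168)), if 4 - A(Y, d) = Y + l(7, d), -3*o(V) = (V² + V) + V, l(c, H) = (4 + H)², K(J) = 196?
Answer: -20654/38477 ≈ -0.53679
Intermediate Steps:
o(V) = -2*V/3 - V²/3 (o(V) = -((V² + V) + V)/3 = -((V + V²) + V)/3 = -(V² + 2*V)/3 = -2*V/3 - V²/3)
A(Y, d) = 4 - Y - (4 + d)² (A(Y, d) = 4 - (Y + (4 + d)²) = 4 + (-Y - (4 + d)²) = 4 - Y - (4 + d)²)
(o(-54) + 21590)/(A(-132, -201) + K(168)) = (-⅓*(-54)*(2 - 54) + 21590)/((4 - 1*(-132) - (4 - 201)²) + 196) = (-⅓*(-54)*(-52) + 21590)/((4 + 132 - 1*(-197)²) + 196) = (-936 + 21590)/((4 + 132 - 1*38809) + 196) = 20654/((4 + 132 - 38809) + 196) = 20654/(-38673 + 196) = 20654/(-38477) = 20654*(-1/38477) = -20654/38477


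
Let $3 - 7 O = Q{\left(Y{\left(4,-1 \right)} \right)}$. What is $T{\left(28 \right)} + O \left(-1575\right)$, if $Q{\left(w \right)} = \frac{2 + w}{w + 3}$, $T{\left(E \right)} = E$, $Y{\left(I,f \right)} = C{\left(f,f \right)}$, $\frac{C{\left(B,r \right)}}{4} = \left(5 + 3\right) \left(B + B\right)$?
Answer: $- \frac{25517}{61} \approx -418.31$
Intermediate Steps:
$C{\left(B,r \right)} = 64 B$ ($C{\left(B,r \right)} = 4 \left(5 + 3\right) \left(B + B\right) = 4 \cdot 8 \cdot 2 B = 4 \cdot 16 B = 64 B$)
$Y{\left(I,f \right)} = 64 f$
$Q{\left(w \right)} = \frac{2 + w}{3 + w}$
$O = \frac{121}{427}$ ($O = \frac{3}{7} - \frac{\frac{1}{3 + 64 \left(-1\right)} \left(2 + 64 \left(-1\right)\right)}{7} = \frac{3}{7} - \frac{\frac{1}{3 - 64} \left(2 - 64\right)}{7} = \frac{3}{7} - \frac{\frac{1}{-61} \left(-62\right)}{7} = \frac{3}{7} - \frac{\left(- \frac{1}{61}\right) \left(-62\right)}{7} = \frac{3}{7} - \frac{62}{427} = \frac{121}{427} \approx 0.28337$)
$T{\left(28 \right)} + O \left(-1575\right) = 28 + \frac{121}{427} \left(-1575\right) = 28 - \frac{27225}{61} = - \frac{25517}{61}$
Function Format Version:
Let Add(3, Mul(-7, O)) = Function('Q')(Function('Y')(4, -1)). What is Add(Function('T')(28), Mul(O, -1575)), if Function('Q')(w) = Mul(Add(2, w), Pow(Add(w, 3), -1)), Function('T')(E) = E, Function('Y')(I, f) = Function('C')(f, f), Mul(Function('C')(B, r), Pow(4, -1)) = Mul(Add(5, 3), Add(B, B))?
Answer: Rational(-25517, 61) ≈ -418.31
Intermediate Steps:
Function('C')(B, r) = Mul(64, B) (Function('C')(B, r) = Mul(4, Mul(Add(5, 3), Add(B, B))) = Mul(4, Mul(8, Mul(2, B))) = Mul(4, Mul(16, B)) = Mul(64, B))
Function('Y')(I, f) = Mul(64, f)
Function('Q')(w) = Mul(Pow(Add(3, w), -1), Add(2, w)) (Function('Q')(w) = Mul(Add(2, w), Pow(Add(3, w), -1)) = Mul(Pow(Add(3, w), -1), Add(2, w)))
O = Rational(121, 427) (O = Add(Rational(3, 7), Mul(Rational(-1, 7), Mul(Pow(Add(3, Mul(64, -1)), -1), Add(2, Mul(64, -1))))) = Add(Rational(3, 7), Mul(Rational(-1, 7), Mul(Pow(Add(3, -64), -1), Add(2, -64)))) = Add(Rational(3, 7), Mul(Rational(-1, 7), Mul(Pow(-61, -1), -62))) = Add(Rational(3, 7), Mul(Rational(-1, 7), Mul(Rational(-1, 61), -62))) = Add(Rational(3, 7), Mul(Rational(-1, 7), Rational(62, 61))) = Add(Rational(3, 7), Rational(-62, 427)) = Rational(121, 427) ≈ 0.28337)
Add(Function('T')(28), Mul(O, -1575)) = Add(28, Mul(Rational(121, 427), -1575)) = Add(28, Rational(-27225, 61)) = Rational(-25517, 61)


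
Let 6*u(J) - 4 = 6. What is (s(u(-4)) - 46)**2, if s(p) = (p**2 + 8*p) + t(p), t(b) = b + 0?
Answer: 64516/81 ≈ 796.49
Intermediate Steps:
t(b) = b
u(J) = 5/3 (u(J) = 2/3 + (1/6)*6 = 2/3 + 1 = 5/3)
s(p) = p**2 + 9*p (s(p) = (p**2 + 8*p) + p = p**2 + 9*p)
(s(u(-4)) - 46)**2 = (5*(9 + 5/3)/3 - 46)**2 = ((5/3)*(32/3) - 46)**2 = (160/9 - 46)**2 = (-254/9)**2 = 64516/81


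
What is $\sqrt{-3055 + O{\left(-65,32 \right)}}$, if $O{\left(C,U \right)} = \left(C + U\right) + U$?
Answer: $4 i \sqrt{191} \approx 55.281 i$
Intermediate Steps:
$O{\left(C,U \right)} = C + 2 U$
$\sqrt{-3055 + O{\left(-65,32 \right)}} = \sqrt{-3055 + \left(-65 + 2 \cdot 32\right)} = \sqrt{-3055 + \left(-65 + 64\right)} = \sqrt{-3055 - 1} = \sqrt{-3056} = 4 i \sqrt{191}$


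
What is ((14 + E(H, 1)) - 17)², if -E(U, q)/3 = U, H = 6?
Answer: 441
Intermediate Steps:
E(U, q) = -3*U
((14 + E(H, 1)) - 17)² = ((14 - 3*6) - 17)² = ((14 - 18) - 17)² = (-4 - 17)² = (-21)² = 441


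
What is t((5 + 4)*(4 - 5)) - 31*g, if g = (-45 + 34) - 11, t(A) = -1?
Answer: 681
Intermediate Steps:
g = -22 (g = -11 - 11 = -22)
t((5 + 4)*(4 - 5)) - 31*g = -1 - 31*(-22) = -1 + 682 = 681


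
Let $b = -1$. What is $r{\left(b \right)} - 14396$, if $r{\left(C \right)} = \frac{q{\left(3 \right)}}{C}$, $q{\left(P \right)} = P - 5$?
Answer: $-14394$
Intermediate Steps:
$q{\left(P \right)} = -5 + P$
$r{\left(C \right)} = - \frac{2}{C}$ ($r{\left(C \right)} = \frac{-5 + 3}{C} = - \frac{2}{C}$)
$r{\left(b \right)} - 14396 = - \frac{2}{-1} - 14396 = \left(-2\right) \left(-1\right) - 14396 = 2 - 14396 = -14394$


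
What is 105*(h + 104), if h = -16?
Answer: 9240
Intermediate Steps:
105*(h + 104) = 105*(-16 + 104) = 105*88 = 9240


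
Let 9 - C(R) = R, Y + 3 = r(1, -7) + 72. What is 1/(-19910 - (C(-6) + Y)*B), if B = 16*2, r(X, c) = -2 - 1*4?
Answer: -1/22406 ≈ -4.4631e-5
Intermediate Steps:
r(X, c) = -6 (r(X, c) = -2 - 4 = -6)
Y = 63 (Y = -3 + (-6 + 72) = -3 + 66 = 63)
C(R) = 9 - R
B = 32
1/(-19910 - (C(-6) + Y)*B) = 1/(-19910 - ((9 - 1*(-6)) + 63)*32) = 1/(-19910 - ((9 + 6) + 63)*32) = 1/(-19910 - (15 + 63)*32) = 1/(-19910 - 78*32) = 1/(-19910 - 1*2496) = 1/(-19910 - 2496) = 1/(-22406) = -1/22406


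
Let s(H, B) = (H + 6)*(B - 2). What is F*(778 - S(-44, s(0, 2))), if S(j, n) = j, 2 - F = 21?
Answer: -15618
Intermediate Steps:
F = -19 (F = 2 - 1*21 = 2 - 21 = -19)
s(H, B) = (-2 + B)*(6 + H) (s(H, B) = (6 + H)*(-2 + B) = (-2 + B)*(6 + H))
F*(778 - S(-44, s(0, 2))) = -19*(778 - 1*(-44)) = -19*(778 + 44) = -19*822 = -15618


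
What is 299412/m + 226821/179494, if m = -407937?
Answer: 1846953369/3486773518 ≈ 0.52970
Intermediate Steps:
299412/m + 226821/179494 = 299412/(-407937) + 226821/179494 = 299412*(-1/407937) + 226821*(1/179494) = -99804/135979 + 32403/25642 = 1846953369/3486773518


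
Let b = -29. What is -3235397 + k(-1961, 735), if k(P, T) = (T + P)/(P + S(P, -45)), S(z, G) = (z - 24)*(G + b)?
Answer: -468902853039/144929 ≈ -3.2354e+6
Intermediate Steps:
S(z, G) = (-29 + G)*(-24 + z) (S(z, G) = (z - 24)*(G - 29) = (-24 + z)*(-29 + G) = (-29 + G)*(-24 + z))
k(P, T) = (P + T)/(1776 - 73*P) (k(P, T) = (T + P)/(P + (696 - 29*P - 24*(-45) - 45*P)) = (P + T)/(P + (696 - 29*P + 1080 - 45*P)) = (P + T)/(P + (1776 - 74*P)) = (P + T)/(1776 - 73*P))
-3235397 + k(-1961, 735) = -3235397 + (-1*(-1961) - 1*735)/(-1776 + 73*(-1961)) = -3235397 + (1961 - 735)/(-1776 - 143153) = -3235397 + 1226/(-144929) = -3235397 - 1/144929*1226 = -3235397 - 1226/144929 = -468902853039/144929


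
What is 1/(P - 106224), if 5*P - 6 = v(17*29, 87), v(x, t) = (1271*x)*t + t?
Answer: 5/53983434 ≈ 9.2621e-8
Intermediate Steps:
v(x, t) = t + 1271*t*x (v(x, t) = 1271*t*x + t = t + 1271*t*x)
P = 54514554/5 (P = 6/5 + (87*(1 + 1271*(17*29)))/5 = 6/5 + (87*(1 + 1271*493))/5 = 6/5 + (87*(1 + 626603))/5 = 6/5 + (87*626604)/5 = 6/5 + (⅕)*54514548 = 6/5 + 54514548/5 = 54514554/5 ≈ 1.0903e+7)
1/(P - 106224) = 1/(54514554/5 - 106224) = 1/(53983434/5) = 5/53983434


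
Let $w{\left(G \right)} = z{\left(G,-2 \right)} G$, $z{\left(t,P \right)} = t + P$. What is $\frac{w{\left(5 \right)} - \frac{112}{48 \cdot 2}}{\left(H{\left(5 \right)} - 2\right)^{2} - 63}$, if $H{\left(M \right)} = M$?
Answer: $- \frac{83}{324} \approx -0.25617$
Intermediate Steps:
$z{\left(t,P \right)} = P + t$
$w{\left(G \right)} = G \left(-2 + G\right)$ ($w{\left(G \right)} = \left(-2 + G\right) G = G \left(-2 + G\right)$)
$\frac{w{\left(5 \right)} - \frac{112}{48 \cdot 2}}{\left(H{\left(5 \right)} - 2\right)^{2} - 63} = \frac{5 \left(-2 + 5\right) - \frac{112}{48 \cdot 2}}{\left(5 - 2\right)^{2} - 63} = \frac{5 \cdot 3 - \frac{112}{96}}{3^{2} - 63} = \frac{15 - \frac{7}{6}}{9 - 63} = \frac{15 - \frac{7}{6}}{-54} = \frac{83}{6} \left(- \frac{1}{54}\right) = - \frac{83}{324}$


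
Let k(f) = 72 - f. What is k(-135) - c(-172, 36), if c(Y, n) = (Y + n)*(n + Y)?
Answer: -18289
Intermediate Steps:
c(Y, n) = (Y + n)² (c(Y, n) = (Y + n)*(Y + n) = (Y + n)²)
k(-135) - c(-172, 36) = (72 - 1*(-135)) - (-172 + 36)² = (72 + 135) - 1*(-136)² = 207 - 1*18496 = 207 - 18496 = -18289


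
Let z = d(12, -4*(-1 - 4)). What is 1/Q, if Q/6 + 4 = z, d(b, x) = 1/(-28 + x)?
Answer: -4/99 ≈ -0.040404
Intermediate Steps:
z = -⅛ (z = 1/(-28 - 4*(-1 - 4)) = 1/(-28 - 4*(-5)) = 1/(-28 + 20) = 1/(-8) = -⅛ ≈ -0.12500)
Q = -99/4 (Q = -24 + 6*(-⅛) = -24 - ¾ = -99/4 ≈ -24.750)
1/Q = 1/(-99/4) = -4/99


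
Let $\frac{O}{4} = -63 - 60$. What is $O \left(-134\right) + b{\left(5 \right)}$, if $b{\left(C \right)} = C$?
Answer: $65933$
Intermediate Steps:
$O = -492$ ($O = 4 \left(-63 - 60\right) = 4 \left(-123\right) = -492$)
$O \left(-134\right) + b{\left(5 \right)} = \left(-492\right) \left(-134\right) + 5 = 65928 + 5 = 65933$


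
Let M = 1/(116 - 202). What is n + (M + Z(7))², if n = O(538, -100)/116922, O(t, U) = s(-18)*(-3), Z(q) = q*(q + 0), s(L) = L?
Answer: 345882020267/144125852 ≈ 2399.9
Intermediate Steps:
Z(q) = q² (Z(q) = q*q = q²)
O(t, U) = 54 (O(t, U) = -18*(-3) = 54)
M = -1/86 (M = 1/(-86) = -1/86 ≈ -0.011628)
n = 9/19487 (n = 54/116922 = 54*(1/116922) = 9/19487 ≈ 0.00046185)
n + (M + Z(7))² = 9/19487 + (-1/86 + 7²)² = 9/19487 + (-1/86 + 49)² = 9/19487 + (4213/86)² = 9/19487 + 17749369/7396 = 345882020267/144125852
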